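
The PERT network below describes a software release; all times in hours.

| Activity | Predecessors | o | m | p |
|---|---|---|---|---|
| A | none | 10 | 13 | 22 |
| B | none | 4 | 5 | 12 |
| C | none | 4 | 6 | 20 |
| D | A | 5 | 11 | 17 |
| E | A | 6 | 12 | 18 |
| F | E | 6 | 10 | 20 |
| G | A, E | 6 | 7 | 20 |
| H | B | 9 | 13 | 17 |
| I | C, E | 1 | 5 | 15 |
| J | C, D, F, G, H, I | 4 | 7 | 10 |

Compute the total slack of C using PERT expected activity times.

te_A = (10 + 4·13 + 22)/6 = 84/6 = 14
te_B = (4 + 4·5 + 12)/6 = 36/6 = 6
te_C = (4 + 4·6 + 20)/6 = 48/6 = 8
te_D = (5 + 4·11 + 17)/6 = 66/6 = 11
te_E = (6 + 4·12 + 18)/6 = 72/6 = 12
te_F = (6 + 4·10 + 20)/6 = 66/6 = 11
te_G = (6 + 4·7 + 20)/6 = 54/6 = 9
te_H = (9 + 4·13 + 17)/6 = 78/6 = 13
te_I = (1 + 4·5 + 15)/6 = 36/6 = 6
te_J = (4 + 4·7 + 10)/6 = 42/6 = 7

Forward pass:
ES_A = 0; EF_A = 14
ES_B = 0; EF_B = 6
ES_C = 0; EF_C = 8
ES_D = 14; EF_D = 14+11 = 25
ES_E = 14; EF_E = 14+12 = 26
ES_F = 26; EF_F = 26+11 = 37
ES_G = max(EF_A=14, EF_E=26) = 26; EF_G = 26+9 = 35
ES_H = 6; EF_H = 6+13 = 19
ES_I = max(EF_C=8, EF_E=26) = 26; EF_I = 26+6 = 32
ES_J = max(EF_C=8, EF_D=25, EF_F=37, EF_G=35, EF_H=19, EF_I=32) = 37; EF_J = 37+7 = 44
Expected project duration μ = 44 hours. Critical path: A → E → F → J.

Backward pass:
LF_J = 44; LS_J = 44−7 = 37
LF_I = LS_J = 37; LS_I = 37−6 = 31
LF_H = LS_J = 37; LS_H = 37−13 = 24
LF_G = LS_J = 37; LS_G = 37−9 = 28
LF_F = LS_J = 37; LS_F = 37−11 = 26
LF_E = min(LS_F=26, LS_G=28, LS_I=31) = 26; LS_E = 26−12 = 14
LF_D = LS_J = 37; LS_D = 37−11 = 26
LF_C = min(LS_I=31, LS_J=37) = 31; LS_C = 31−8 = 23
LF_B = LS_H = 24; LS_B = 24−6 = 18
LF_A = min(LS_D=26, LS_E=14, LS_G=28) = 14; LS_A = 14−14 = 0
Slack_C = LS_C − ES_C = 23 − 0 = 23

23 hours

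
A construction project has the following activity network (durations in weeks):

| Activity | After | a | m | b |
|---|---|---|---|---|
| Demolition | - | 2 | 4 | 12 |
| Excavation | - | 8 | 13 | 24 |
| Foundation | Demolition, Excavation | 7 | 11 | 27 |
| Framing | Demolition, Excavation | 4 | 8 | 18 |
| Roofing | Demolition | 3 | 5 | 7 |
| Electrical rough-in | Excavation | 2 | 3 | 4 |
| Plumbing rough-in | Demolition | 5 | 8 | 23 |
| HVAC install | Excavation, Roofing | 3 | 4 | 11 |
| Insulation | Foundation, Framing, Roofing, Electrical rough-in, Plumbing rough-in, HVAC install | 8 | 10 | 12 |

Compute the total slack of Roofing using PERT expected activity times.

12 weeks

te_Demolition = (2 + 4·4 + 12)/6 = 30/6 = 5
te_Excavation = (8 + 4·13 + 24)/6 = 84/6 = 14
te_Foundation = (7 + 4·11 + 27)/6 = 78/6 = 13
te_Framing = (4 + 4·8 + 18)/6 = 54/6 = 9
te_Roofing = (3 + 4·5 + 7)/6 = 30/6 = 5
te_Electrical rough-in = (2 + 4·3 + 4)/6 = 18/6 = 3
te_Plumbing rough-in = (5 + 4·8 + 23)/6 = 60/6 = 10
te_HVAC install = (3 + 4·4 + 11)/6 = 30/6 = 5
te_Insulation = (8 + 4·10 + 12)/6 = 60/6 = 10

Forward pass:
ES_Demolition = 0; EF_Demolition = 5
ES_Excavation = 0; EF_Excavation = 14
ES_Foundation = max(EF_Demolition=5, EF_Excavation=14) = 14; EF_Foundation = 14+13 = 27
ES_Framing = max(EF_Demolition=5, EF_Excavation=14) = 14; EF_Framing = 14+9 = 23
ES_Roofing = 5; EF_Roofing = 5+5 = 10
ES_Electrical rough-in = 14; EF_Electrical rough-in = 14+3 = 17
ES_Plumbing rough-in = 5; EF_Plumbing rough-in = 5+10 = 15
ES_HVAC install = max(EF_Excavation=14, EF_Roofing=10) = 14; EF_HVAC install = 14+5 = 19
ES_Insulation = max(EF_Foundation=27, EF_Framing=23, EF_Roofing=10, EF_Electrical rough-in=17, EF_Plumbing rough-in=15, EF_HVAC install=19) = 27; EF_Insulation = 27+10 = 37
Expected project duration μ = 37 weeks. Critical path: Excavation → Foundation → Insulation.

Backward pass:
LF_Insulation = 37; LS_Insulation = 37−10 = 27
LF_HVAC install = LS_Insulation = 27; LS_HVAC install = 27−5 = 22
LF_Plumbing rough-in = LS_Insulation = 27; LS_Plumbing rough-in = 27−10 = 17
LF_Electrical rough-in = LS_Insulation = 27; LS_Electrical rough-in = 27−3 = 24
LF_Roofing = min(LS_HVAC install=22, LS_Insulation=27) = 22; LS_Roofing = 22−5 = 17
LF_Framing = LS_Insulation = 27; LS_Framing = 27−9 = 18
LF_Foundation = LS_Insulation = 27; LS_Foundation = 27−13 = 14
LF_Excavation = min(LS_Foundation=14, LS_Framing=18, LS_Electrical rough-in=24, LS_HVAC install=22) = 14; LS_Excavation = 14−14 = 0
LF_Demolition = min(LS_Foundation=14, LS_Framing=18, LS_Roofing=17, LS_Plumbing rough-in=17) = 14; LS_Demolition = 14−5 = 9
Slack_Roofing = LS_Roofing − ES_Roofing = 17 − 5 = 12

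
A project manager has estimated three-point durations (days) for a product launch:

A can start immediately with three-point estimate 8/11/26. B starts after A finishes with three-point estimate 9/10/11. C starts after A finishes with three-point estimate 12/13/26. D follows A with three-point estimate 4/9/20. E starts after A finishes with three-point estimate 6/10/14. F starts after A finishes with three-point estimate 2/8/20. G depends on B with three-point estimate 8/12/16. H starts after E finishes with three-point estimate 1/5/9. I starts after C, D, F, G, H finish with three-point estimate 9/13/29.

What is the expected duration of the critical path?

50 days

te_A = (8 + 4·11 + 26)/6 = 78/6 = 13
te_B = (9 + 4·10 + 11)/6 = 60/6 = 10
te_C = (12 + 4·13 + 26)/6 = 90/6 = 15
te_D = (4 + 4·9 + 20)/6 = 60/6 = 10
te_E = (6 + 4·10 + 14)/6 = 60/6 = 10
te_F = (2 + 4·8 + 20)/6 = 54/6 = 9
te_G = (8 + 4·12 + 16)/6 = 72/6 = 12
te_H = (1 + 4·5 + 9)/6 = 30/6 = 5
te_I = (9 + 4·13 + 29)/6 = 90/6 = 15

Forward pass:
ES_A = 0; EF_A = 13
ES_B = 13; EF_B = 13+10 = 23
ES_C = 13; EF_C = 13+15 = 28
ES_D = 13; EF_D = 13+10 = 23
ES_E = 13; EF_E = 13+10 = 23
ES_F = 13; EF_F = 13+9 = 22
ES_G = 23; EF_G = 23+12 = 35
ES_H = 23; EF_H = 23+5 = 28
ES_I = max(EF_C=28, EF_D=23, EF_F=22, EF_G=35, EF_H=28) = 35; EF_I = 35+15 = 50
Expected project duration μ = 50 days. Critical path: A → B → G → I.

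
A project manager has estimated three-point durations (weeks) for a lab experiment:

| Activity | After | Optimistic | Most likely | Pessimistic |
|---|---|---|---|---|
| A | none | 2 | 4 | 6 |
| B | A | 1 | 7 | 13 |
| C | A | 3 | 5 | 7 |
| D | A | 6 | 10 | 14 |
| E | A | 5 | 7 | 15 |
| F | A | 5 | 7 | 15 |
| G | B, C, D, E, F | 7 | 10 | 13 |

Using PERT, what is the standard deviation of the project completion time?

te_A = (2 + 4·4 + 6)/6 = 24/6 = 4; σ²_A = ((6−2)/6)² = 0.444
te_B = (1 + 4·7 + 13)/6 = 42/6 = 7; σ²_B = ((13−1)/6)² = 4.000
te_C = (3 + 4·5 + 7)/6 = 30/6 = 5; σ²_C = ((7−3)/6)² = 0.444
te_D = (6 + 4·10 + 14)/6 = 60/6 = 10; σ²_D = ((14−6)/6)² = 1.778
te_E = (5 + 4·7 + 15)/6 = 48/6 = 8; σ²_E = ((15−5)/6)² = 2.778
te_F = (5 + 4·7 + 15)/6 = 48/6 = 8; σ²_F = ((15−5)/6)² = 2.778
te_G = (7 + 4·10 + 13)/6 = 60/6 = 10; σ²_G = ((13−7)/6)² = 1.000

Forward pass:
ES_A = 0; EF_A = 4
ES_B = 4; EF_B = 4+7 = 11
ES_C = 4; EF_C = 4+5 = 9
ES_D = 4; EF_D = 4+10 = 14
ES_E = 4; EF_E = 4+8 = 12
ES_F = 4; EF_F = 4+8 = 12
ES_G = max(EF_B=11, EF_C=9, EF_D=14, EF_E=12, EF_F=12) = 14; EF_G = 14+10 = 24
Expected project duration μ = 24 weeks. Critical path: A → D → G.

Variance along critical path = 0.444 + 1.778 + 1.000 = 3.222
σ = √3.222 = 1.795 weeks

1.80 weeks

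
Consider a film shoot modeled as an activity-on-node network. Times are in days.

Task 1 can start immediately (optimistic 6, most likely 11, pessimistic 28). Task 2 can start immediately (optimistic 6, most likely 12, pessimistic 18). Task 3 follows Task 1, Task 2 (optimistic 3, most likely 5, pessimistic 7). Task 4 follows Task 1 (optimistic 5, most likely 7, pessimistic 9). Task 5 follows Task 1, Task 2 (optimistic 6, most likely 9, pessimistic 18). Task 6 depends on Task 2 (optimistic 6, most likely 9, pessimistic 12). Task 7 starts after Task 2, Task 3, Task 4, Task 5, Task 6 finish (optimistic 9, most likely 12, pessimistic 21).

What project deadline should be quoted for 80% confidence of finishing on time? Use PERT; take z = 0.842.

39.9 days

te_Task 1 = (6 + 4·11 + 28)/6 = 78/6 = 13; σ²_Task 1 = ((28−6)/6)² = 13.444
te_Task 2 = (6 + 4·12 + 18)/6 = 72/6 = 12; σ²_Task 2 = ((18−6)/6)² = 4.000
te_Task 3 = (3 + 4·5 + 7)/6 = 30/6 = 5; σ²_Task 3 = ((7−3)/6)² = 0.444
te_Task 4 = (5 + 4·7 + 9)/6 = 42/6 = 7; σ²_Task 4 = ((9−5)/6)² = 0.444
te_Task 5 = (6 + 4·9 + 18)/6 = 60/6 = 10; σ²_Task 5 = ((18−6)/6)² = 4.000
te_Task 6 = (6 + 4·9 + 12)/6 = 54/6 = 9; σ²_Task 6 = ((12−6)/6)² = 1.000
te_Task 7 = (9 + 4·12 + 21)/6 = 78/6 = 13; σ²_Task 7 = ((21−9)/6)² = 4.000

Forward pass:
ES_Task 1 = 0; EF_Task 1 = 13
ES_Task 2 = 0; EF_Task 2 = 12
ES_Task 3 = max(EF_Task 1=13, EF_Task 2=12) = 13; EF_Task 3 = 13+5 = 18
ES_Task 4 = 13; EF_Task 4 = 13+7 = 20
ES_Task 5 = max(EF_Task 1=13, EF_Task 2=12) = 13; EF_Task 5 = 13+10 = 23
ES_Task 6 = 12; EF_Task 6 = 12+9 = 21
ES_Task 7 = max(EF_Task 2=12, EF_Task 3=18, EF_Task 4=20, EF_Task 5=23, EF_Task 6=21) = 23; EF_Task 7 = 23+13 = 36
Expected project duration μ = 36 days. Critical path: Task 1 → Task 5 → Task 7.

Variance along critical path = 13.444 + 4.000 + 4.000 = 21.444; σ = 4.631 days.
D = μ + z·σ = 36 + 0.842·4.631 = 39.9 days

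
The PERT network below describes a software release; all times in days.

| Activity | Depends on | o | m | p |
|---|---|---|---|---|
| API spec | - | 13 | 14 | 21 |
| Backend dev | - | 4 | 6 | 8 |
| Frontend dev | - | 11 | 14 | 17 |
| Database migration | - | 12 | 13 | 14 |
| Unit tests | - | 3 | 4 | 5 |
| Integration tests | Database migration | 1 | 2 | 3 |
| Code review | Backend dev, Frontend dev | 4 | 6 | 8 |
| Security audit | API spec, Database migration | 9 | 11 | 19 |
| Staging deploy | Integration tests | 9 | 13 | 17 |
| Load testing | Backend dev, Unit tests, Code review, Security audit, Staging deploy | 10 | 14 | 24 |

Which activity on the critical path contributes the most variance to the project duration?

Load testing

te_API spec = (13 + 4·14 + 21)/6 = 90/6 = 15; σ²_API spec = ((21−13)/6)² = 1.778
te_Backend dev = (4 + 4·6 + 8)/6 = 36/6 = 6; σ²_Backend dev = ((8−4)/6)² = 0.444
te_Frontend dev = (11 + 4·14 + 17)/6 = 84/6 = 14; σ²_Frontend dev = ((17−11)/6)² = 1.000
te_Database migration = (12 + 4·13 + 14)/6 = 78/6 = 13; σ²_Database migration = ((14−12)/6)² = 0.111
te_Unit tests = (3 + 4·4 + 5)/6 = 24/6 = 4; σ²_Unit tests = ((5−3)/6)² = 0.111
te_Integration tests = (1 + 4·2 + 3)/6 = 12/6 = 2; σ²_Integration tests = ((3−1)/6)² = 0.111
te_Code review = (4 + 4·6 + 8)/6 = 36/6 = 6; σ²_Code review = ((8−4)/6)² = 0.444
te_Security audit = (9 + 4·11 + 19)/6 = 72/6 = 12; σ²_Security audit = ((19−9)/6)² = 2.778
te_Staging deploy = (9 + 4·13 + 17)/6 = 78/6 = 13; σ²_Staging deploy = ((17−9)/6)² = 1.778
te_Load testing = (10 + 4·14 + 24)/6 = 90/6 = 15; σ²_Load testing = ((24−10)/6)² = 5.444

Forward pass:
ES_API spec = 0; EF_API spec = 15
ES_Backend dev = 0; EF_Backend dev = 6
ES_Frontend dev = 0; EF_Frontend dev = 14
ES_Database migration = 0; EF_Database migration = 13
ES_Unit tests = 0; EF_Unit tests = 4
ES_Integration tests = 13; EF_Integration tests = 13+2 = 15
ES_Code review = max(EF_Backend dev=6, EF_Frontend dev=14) = 14; EF_Code review = 14+6 = 20
ES_Security audit = max(EF_API spec=15, EF_Database migration=13) = 15; EF_Security audit = 15+12 = 27
ES_Staging deploy = 15; EF_Staging deploy = 15+13 = 28
ES_Load testing = max(EF_Backend dev=6, EF_Unit tests=4, EF_Code review=20, EF_Security audit=27, EF_Staging deploy=28) = 28; EF_Load testing = 28+15 = 43
Expected project duration μ = 43 days. Critical path: Database migration → Integration tests → Staging deploy → Load testing.

Variances on critical path: σ²_Database migration=0.111, σ²_Integration tests=0.111, σ²_Staging deploy=1.778, σ²_Load testing=5.444.
Largest is σ²_Load testing = 5.444.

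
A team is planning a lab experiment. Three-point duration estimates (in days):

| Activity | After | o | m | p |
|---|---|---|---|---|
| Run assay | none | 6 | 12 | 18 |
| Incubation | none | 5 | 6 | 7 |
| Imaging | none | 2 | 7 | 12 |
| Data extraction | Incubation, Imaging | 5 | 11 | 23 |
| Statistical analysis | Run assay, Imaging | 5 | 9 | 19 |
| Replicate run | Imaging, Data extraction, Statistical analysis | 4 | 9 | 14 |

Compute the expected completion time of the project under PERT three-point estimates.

te_Run assay = (6 + 4·12 + 18)/6 = 72/6 = 12
te_Incubation = (5 + 4·6 + 7)/6 = 36/6 = 6
te_Imaging = (2 + 4·7 + 12)/6 = 42/6 = 7
te_Data extraction = (5 + 4·11 + 23)/6 = 72/6 = 12
te_Statistical analysis = (5 + 4·9 + 19)/6 = 60/6 = 10
te_Replicate run = (4 + 4·9 + 14)/6 = 54/6 = 9

Forward pass:
ES_Run assay = 0; EF_Run assay = 12
ES_Incubation = 0; EF_Incubation = 6
ES_Imaging = 0; EF_Imaging = 7
ES_Data extraction = max(EF_Incubation=6, EF_Imaging=7) = 7; EF_Data extraction = 7+12 = 19
ES_Statistical analysis = max(EF_Run assay=12, EF_Imaging=7) = 12; EF_Statistical analysis = 12+10 = 22
ES_Replicate run = max(EF_Imaging=7, EF_Data extraction=19, EF_Statistical analysis=22) = 22; EF_Replicate run = 22+9 = 31
Expected project duration μ = 31 days. Critical path: Run assay → Statistical analysis → Replicate run.

31 days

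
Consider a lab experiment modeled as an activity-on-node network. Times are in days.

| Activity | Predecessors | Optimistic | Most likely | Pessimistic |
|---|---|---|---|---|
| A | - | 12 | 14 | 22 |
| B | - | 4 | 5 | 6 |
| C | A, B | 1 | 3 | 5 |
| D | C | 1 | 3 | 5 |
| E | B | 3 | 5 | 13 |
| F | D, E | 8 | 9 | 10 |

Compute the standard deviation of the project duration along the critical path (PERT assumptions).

te_A = (12 + 4·14 + 22)/6 = 90/6 = 15; σ²_A = ((22−12)/6)² = 2.778
te_B = (4 + 4·5 + 6)/6 = 30/6 = 5; σ²_B = ((6−4)/6)² = 0.111
te_C = (1 + 4·3 + 5)/6 = 18/6 = 3; σ²_C = ((5−1)/6)² = 0.444
te_D = (1 + 4·3 + 5)/6 = 18/6 = 3; σ²_D = ((5−1)/6)² = 0.444
te_E = (3 + 4·5 + 13)/6 = 36/6 = 6; σ²_E = ((13−3)/6)² = 2.778
te_F = (8 + 4·9 + 10)/6 = 54/6 = 9; σ²_F = ((10−8)/6)² = 0.111

Forward pass:
ES_A = 0; EF_A = 15
ES_B = 0; EF_B = 5
ES_C = max(EF_A=15, EF_B=5) = 15; EF_C = 15+3 = 18
ES_D = 18; EF_D = 18+3 = 21
ES_E = 5; EF_E = 5+6 = 11
ES_F = max(EF_D=21, EF_E=11) = 21; EF_F = 21+9 = 30
Expected project duration μ = 30 days. Critical path: A → C → D → F.

Variance along critical path = 2.778 + 0.444 + 0.444 + 0.111 = 3.778
σ = √3.778 = 1.944 days

1.94 days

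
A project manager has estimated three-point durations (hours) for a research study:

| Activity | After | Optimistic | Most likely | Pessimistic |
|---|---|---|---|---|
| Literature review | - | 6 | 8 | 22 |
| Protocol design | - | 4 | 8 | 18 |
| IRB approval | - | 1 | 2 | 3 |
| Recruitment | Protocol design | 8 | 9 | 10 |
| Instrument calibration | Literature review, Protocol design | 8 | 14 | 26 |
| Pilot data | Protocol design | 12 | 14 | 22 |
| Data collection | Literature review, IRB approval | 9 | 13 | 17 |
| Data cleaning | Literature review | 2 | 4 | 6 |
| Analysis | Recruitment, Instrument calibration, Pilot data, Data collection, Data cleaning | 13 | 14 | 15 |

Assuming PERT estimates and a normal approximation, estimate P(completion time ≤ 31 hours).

0.024

te_Literature review = (6 + 4·8 + 22)/6 = 60/6 = 10; σ²_Literature review = ((22−6)/6)² = 7.111
te_Protocol design = (4 + 4·8 + 18)/6 = 54/6 = 9; σ²_Protocol design = ((18−4)/6)² = 5.444
te_IRB approval = (1 + 4·2 + 3)/6 = 12/6 = 2; σ²_IRB approval = ((3−1)/6)² = 0.111
te_Recruitment = (8 + 4·9 + 10)/6 = 54/6 = 9; σ²_Recruitment = ((10−8)/6)² = 0.111
te_Instrument calibration = (8 + 4·14 + 26)/6 = 90/6 = 15; σ²_Instrument calibration = ((26−8)/6)² = 9.000
te_Pilot data = (12 + 4·14 + 22)/6 = 90/6 = 15; σ²_Pilot data = ((22−12)/6)² = 2.778
te_Data collection = (9 + 4·13 + 17)/6 = 78/6 = 13; σ²_Data collection = ((17−9)/6)² = 1.778
te_Data cleaning = (2 + 4·4 + 6)/6 = 24/6 = 4; σ²_Data cleaning = ((6−2)/6)² = 0.444
te_Analysis = (13 + 4·14 + 15)/6 = 84/6 = 14; σ²_Analysis = ((15−13)/6)² = 0.111

Forward pass:
ES_Literature review = 0; EF_Literature review = 10
ES_Protocol design = 0; EF_Protocol design = 9
ES_IRB approval = 0; EF_IRB approval = 2
ES_Recruitment = 9; EF_Recruitment = 9+9 = 18
ES_Instrument calibration = max(EF_Literature review=10, EF_Protocol design=9) = 10; EF_Instrument calibration = 10+15 = 25
ES_Pilot data = 9; EF_Pilot data = 9+15 = 24
ES_Data collection = max(EF_Literature review=10, EF_IRB approval=2) = 10; EF_Data collection = 10+13 = 23
ES_Data cleaning = 10; EF_Data cleaning = 10+4 = 14
ES_Analysis = max(EF_Recruitment=18, EF_Instrument calibration=25, EF_Pilot data=24, EF_Data collection=23, EF_Data cleaning=14) = 25; EF_Analysis = 25+14 = 39
Expected project duration μ = 39 hours. Critical path: Literature review → Instrument calibration → Analysis.

Variance along critical path = 7.111 + 9.000 + 0.111 = 16.222; σ = √16.222 = 4.028 hours.
Z = (31 − 39) / 4.028 = -1.986
P(T ≤ 31) = Φ(-1.986) ≈ 0.024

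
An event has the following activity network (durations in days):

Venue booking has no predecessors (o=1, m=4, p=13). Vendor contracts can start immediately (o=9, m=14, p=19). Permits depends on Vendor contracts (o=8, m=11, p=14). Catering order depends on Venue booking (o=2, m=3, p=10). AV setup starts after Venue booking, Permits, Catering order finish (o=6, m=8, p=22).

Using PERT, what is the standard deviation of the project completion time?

3.30 days

te_Venue booking = (1 + 4·4 + 13)/6 = 30/6 = 5; σ²_Venue booking = ((13−1)/6)² = 4.000
te_Vendor contracts = (9 + 4·14 + 19)/6 = 84/6 = 14; σ²_Vendor contracts = ((19−9)/6)² = 2.778
te_Permits = (8 + 4·11 + 14)/6 = 66/6 = 11; σ²_Permits = ((14−8)/6)² = 1.000
te_Catering order = (2 + 4·3 + 10)/6 = 24/6 = 4; σ²_Catering order = ((10−2)/6)² = 1.778
te_AV setup = (6 + 4·8 + 22)/6 = 60/6 = 10; σ²_AV setup = ((22−6)/6)² = 7.111

Forward pass:
ES_Venue booking = 0; EF_Venue booking = 5
ES_Vendor contracts = 0; EF_Vendor contracts = 14
ES_Permits = 14; EF_Permits = 14+11 = 25
ES_Catering order = 5; EF_Catering order = 5+4 = 9
ES_AV setup = max(EF_Venue booking=5, EF_Permits=25, EF_Catering order=9) = 25; EF_AV setup = 25+10 = 35
Expected project duration μ = 35 days. Critical path: Vendor contracts → Permits → AV setup.

Variance along critical path = 2.778 + 1.000 + 7.111 = 10.889
σ = √10.889 = 3.300 days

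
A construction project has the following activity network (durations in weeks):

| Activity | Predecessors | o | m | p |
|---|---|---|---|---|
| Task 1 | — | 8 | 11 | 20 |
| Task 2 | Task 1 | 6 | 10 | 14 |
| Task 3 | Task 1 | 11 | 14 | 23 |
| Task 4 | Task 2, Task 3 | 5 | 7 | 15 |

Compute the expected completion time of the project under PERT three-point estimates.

35 weeks

te_Task 1 = (8 + 4·11 + 20)/6 = 72/6 = 12
te_Task 2 = (6 + 4·10 + 14)/6 = 60/6 = 10
te_Task 3 = (11 + 4·14 + 23)/6 = 90/6 = 15
te_Task 4 = (5 + 4·7 + 15)/6 = 48/6 = 8

Forward pass:
ES_Task 1 = 0; EF_Task 1 = 12
ES_Task 2 = 12; EF_Task 2 = 12+10 = 22
ES_Task 3 = 12; EF_Task 3 = 12+15 = 27
ES_Task 4 = max(EF_Task 2=22, EF_Task 3=27) = 27; EF_Task 4 = 27+8 = 35
Expected project duration μ = 35 weeks. Critical path: Task 1 → Task 3 → Task 4.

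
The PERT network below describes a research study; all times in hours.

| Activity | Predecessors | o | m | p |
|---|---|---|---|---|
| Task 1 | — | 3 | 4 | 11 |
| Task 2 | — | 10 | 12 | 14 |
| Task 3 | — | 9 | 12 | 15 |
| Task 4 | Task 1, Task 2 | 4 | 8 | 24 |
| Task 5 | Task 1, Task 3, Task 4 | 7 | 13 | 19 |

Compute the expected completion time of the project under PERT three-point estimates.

35 hours

te_Task 1 = (3 + 4·4 + 11)/6 = 30/6 = 5
te_Task 2 = (10 + 4·12 + 14)/6 = 72/6 = 12
te_Task 3 = (9 + 4·12 + 15)/6 = 72/6 = 12
te_Task 4 = (4 + 4·8 + 24)/6 = 60/6 = 10
te_Task 5 = (7 + 4·13 + 19)/6 = 78/6 = 13

Forward pass:
ES_Task 1 = 0; EF_Task 1 = 5
ES_Task 2 = 0; EF_Task 2 = 12
ES_Task 3 = 0; EF_Task 3 = 12
ES_Task 4 = max(EF_Task 1=5, EF_Task 2=12) = 12; EF_Task 4 = 12+10 = 22
ES_Task 5 = max(EF_Task 1=5, EF_Task 3=12, EF_Task 4=22) = 22; EF_Task 5 = 22+13 = 35
Expected project duration μ = 35 hours. Critical path: Task 2 → Task 4 → Task 5.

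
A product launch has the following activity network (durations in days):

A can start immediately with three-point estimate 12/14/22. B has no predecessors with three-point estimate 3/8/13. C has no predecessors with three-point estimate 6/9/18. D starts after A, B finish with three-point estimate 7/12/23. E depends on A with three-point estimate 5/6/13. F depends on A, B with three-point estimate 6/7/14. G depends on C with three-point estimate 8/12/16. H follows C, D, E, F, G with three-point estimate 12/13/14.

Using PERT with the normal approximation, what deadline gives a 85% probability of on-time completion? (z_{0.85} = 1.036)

44.3 days

te_A = (12 + 4·14 + 22)/6 = 90/6 = 15; σ²_A = ((22−12)/6)² = 2.778
te_B = (3 + 4·8 + 13)/6 = 48/6 = 8; σ²_B = ((13−3)/6)² = 2.778
te_C = (6 + 4·9 + 18)/6 = 60/6 = 10; σ²_C = ((18−6)/6)² = 4.000
te_D = (7 + 4·12 + 23)/6 = 78/6 = 13; σ²_D = ((23−7)/6)² = 7.111
te_E = (5 + 4·6 + 13)/6 = 42/6 = 7; σ²_E = ((13−5)/6)² = 1.778
te_F = (6 + 4·7 + 14)/6 = 48/6 = 8; σ²_F = ((14−6)/6)² = 1.778
te_G = (8 + 4·12 + 16)/6 = 72/6 = 12; σ²_G = ((16−8)/6)² = 1.778
te_H = (12 + 4·13 + 14)/6 = 78/6 = 13; σ²_H = ((14−12)/6)² = 0.111

Forward pass:
ES_A = 0; EF_A = 15
ES_B = 0; EF_B = 8
ES_C = 0; EF_C = 10
ES_D = max(EF_A=15, EF_B=8) = 15; EF_D = 15+13 = 28
ES_E = 15; EF_E = 15+7 = 22
ES_F = max(EF_A=15, EF_B=8) = 15; EF_F = 15+8 = 23
ES_G = 10; EF_G = 10+12 = 22
ES_H = max(EF_C=10, EF_D=28, EF_E=22, EF_F=23, EF_G=22) = 28; EF_H = 28+13 = 41
Expected project duration μ = 41 days. Critical path: A → D → H.

Variance along critical path = 2.778 + 7.111 + 0.111 = 10.000; σ = 3.162 days.
D = μ + z·σ = 41 + 1.036·3.162 = 44.3 days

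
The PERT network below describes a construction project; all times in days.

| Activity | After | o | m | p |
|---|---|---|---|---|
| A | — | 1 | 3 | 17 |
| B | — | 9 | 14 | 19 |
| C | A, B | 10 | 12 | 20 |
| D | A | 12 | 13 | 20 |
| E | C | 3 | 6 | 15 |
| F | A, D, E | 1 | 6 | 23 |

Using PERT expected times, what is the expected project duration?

42 days

te_A = (1 + 4·3 + 17)/6 = 30/6 = 5
te_B = (9 + 4·14 + 19)/6 = 84/6 = 14
te_C = (10 + 4·12 + 20)/6 = 78/6 = 13
te_D = (12 + 4·13 + 20)/6 = 84/6 = 14
te_E = (3 + 4·6 + 15)/6 = 42/6 = 7
te_F = (1 + 4·6 + 23)/6 = 48/6 = 8

Forward pass:
ES_A = 0; EF_A = 5
ES_B = 0; EF_B = 14
ES_C = max(EF_A=5, EF_B=14) = 14; EF_C = 14+13 = 27
ES_D = 5; EF_D = 5+14 = 19
ES_E = 27; EF_E = 27+7 = 34
ES_F = max(EF_A=5, EF_D=19, EF_E=34) = 34; EF_F = 34+8 = 42
Expected project duration μ = 42 days. Critical path: B → C → E → F.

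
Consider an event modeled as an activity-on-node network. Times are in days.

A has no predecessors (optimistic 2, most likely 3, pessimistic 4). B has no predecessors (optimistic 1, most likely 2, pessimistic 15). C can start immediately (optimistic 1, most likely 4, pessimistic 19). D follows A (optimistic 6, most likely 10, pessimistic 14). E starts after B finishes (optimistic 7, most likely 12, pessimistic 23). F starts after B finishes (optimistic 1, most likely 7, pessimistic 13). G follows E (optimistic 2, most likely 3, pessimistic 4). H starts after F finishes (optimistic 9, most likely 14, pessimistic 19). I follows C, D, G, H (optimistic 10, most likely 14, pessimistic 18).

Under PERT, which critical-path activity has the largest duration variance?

B

te_A = (2 + 4·3 + 4)/6 = 18/6 = 3; σ²_A = ((4−2)/6)² = 0.111
te_B = (1 + 4·2 + 15)/6 = 24/6 = 4; σ²_B = ((15−1)/6)² = 5.444
te_C = (1 + 4·4 + 19)/6 = 36/6 = 6; σ²_C = ((19−1)/6)² = 9.000
te_D = (6 + 4·10 + 14)/6 = 60/6 = 10; σ²_D = ((14−6)/6)² = 1.778
te_E = (7 + 4·12 + 23)/6 = 78/6 = 13; σ²_E = ((23−7)/6)² = 7.111
te_F = (1 + 4·7 + 13)/6 = 42/6 = 7; σ²_F = ((13−1)/6)² = 4.000
te_G = (2 + 4·3 + 4)/6 = 18/6 = 3; σ²_G = ((4−2)/6)² = 0.111
te_H = (9 + 4·14 + 19)/6 = 84/6 = 14; σ²_H = ((19−9)/6)² = 2.778
te_I = (10 + 4·14 + 18)/6 = 84/6 = 14; σ²_I = ((18−10)/6)² = 1.778

Forward pass:
ES_A = 0; EF_A = 3
ES_B = 0; EF_B = 4
ES_C = 0; EF_C = 6
ES_D = 3; EF_D = 3+10 = 13
ES_E = 4; EF_E = 4+13 = 17
ES_F = 4; EF_F = 4+7 = 11
ES_G = 17; EF_G = 17+3 = 20
ES_H = 11; EF_H = 11+14 = 25
ES_I = max(EF_C=6, EF_D=13, EF_G=20, EF_H=25) = 25; EF_I = 25+14 = 39
Expected project duration μ = 39 days. Critical path: B → F → H → I.

Variances on critical path: σ²_B=5.444, σ²_F=4.000, σ²_H=2.778, σ²_I=1.778.
Largest is σ²_B = 5.444.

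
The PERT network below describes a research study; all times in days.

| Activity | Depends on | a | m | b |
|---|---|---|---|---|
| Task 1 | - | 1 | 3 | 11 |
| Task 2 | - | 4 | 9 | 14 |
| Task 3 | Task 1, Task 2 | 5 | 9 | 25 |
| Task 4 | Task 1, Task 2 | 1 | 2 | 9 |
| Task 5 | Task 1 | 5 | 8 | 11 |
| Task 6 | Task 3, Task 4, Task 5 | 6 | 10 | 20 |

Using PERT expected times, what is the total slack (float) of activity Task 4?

8 days

te_Task 1 = (1 + 4·3 + 11)/6 = 24/6 = 4
te_Task 2 = (4 + 4·9 + 14)/6 = 54/6 = 9
te_Task 3 = (5 + 4·9 + 25)/6 = 66/6 = 11
te_Task 4 = (1 + 4·2 + 9)/6 = 18/6 = 3
te_Task 5 = (5 + 4·8 + 11)/6 = 48/6 = 8
te_Task 6 = (6 + 4·10 + 20)/6 = 66/6 = 11

Forward pass:
ES_Task 1 = 0; EF_Task 1 = 4
ES_Task 2 = 0; EF_Task 2 = 9
ES_Task 3 = max(EF_Task 1=4, EF_Task 2=9) = 9; EF_Task 3 = 9+11 = 20
ES_Task 4 = max(EF_Task 1=4, EF_Task 2=9) = 9; EF_Task 4 = 9+3 = 12
ES_Task 5 = 4; EF_Task 5 = 4+8 = 12
ES_Task 6 = max(EF_Task 3=20, EF_Task 4=12, EF_Task 5=12) = 20; EF_Task 6 = 20+11 = 31
Expected project duration μ = 31 days. Critical path: Task 2 → Task 3 → Task 6.

Backward pass:
LF_Task 6 = 31; LS_Task 6 = 31−11 = 20
LF_Task 5 = LS_Task 6 = 20; LS_Task 5 = 20−8 = 12
LF_Task 4 = LS_Task 6 = 20; LS_Task 4 = 20−3 = 17
LF_Task 3 = LS_Task 6 = 20; LS_Task 3 = 20−11 = 9
LF_Task 2 = min(LS_Task 3=9, LS_Task 4=17) = 9; LS_Task 2 = 9−9 = 0
LF_Task 1 = min(LS_Task 3=9, LS_Task 4=17, LS_Task 5=12) = 9; LS_Task 1 = 9−4 = 5
Slack_Task 4 = LS_Task 4 − ES_Task 4 = 17 − 9 = 8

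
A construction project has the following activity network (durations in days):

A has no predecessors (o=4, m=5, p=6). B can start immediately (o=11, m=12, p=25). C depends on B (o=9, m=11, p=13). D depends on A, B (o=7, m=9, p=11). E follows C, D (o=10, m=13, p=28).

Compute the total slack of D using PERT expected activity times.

te_A = (4 + 4·5 + 6)/6 = 30/6 = 5
te_B = (11 + 4·12 + 25)/6 = 84/6 = 14
te_C = (9 + 4·11 + 13)/6 = 66/6 = 11
te_D = (7 + 4·9 + 11)/6 = 54/6 = 9
te_E = (10 + 4·13 + 28)/6 = 90/6 = 15

Forward pass:
ES_A = 0; EF_A = 5
ES_B = 0; EF_B = 14
ES_C = 14; EF_C = 14+11 = 25
ES_D = max(EF_A=5, EF_B=14) = 14; EF_D = 14+9 = 23
ES_E = max(EF_C=25, EF_D=23) = 25; EF_E = 25+15 = 40
Expected project duration μ = 40 days. Critical path: B → C → E.

Backward pass:
LF_E = 40; LS_E = 40−15 = 25
LF_D = LS_E = 25; LS_D = 25−9 = 16
LF_C = LS_E = 25; LS_C = 25−11 = 14
LF_B = min(LS_C=14, LS_D=16) = 14; LS_B = 14−14 = 0
LF_A = LS_D = 16; LS_A = 16−5 = 11
Slack_D = LS_D − ES_D = 16 − 14 = 2

2 days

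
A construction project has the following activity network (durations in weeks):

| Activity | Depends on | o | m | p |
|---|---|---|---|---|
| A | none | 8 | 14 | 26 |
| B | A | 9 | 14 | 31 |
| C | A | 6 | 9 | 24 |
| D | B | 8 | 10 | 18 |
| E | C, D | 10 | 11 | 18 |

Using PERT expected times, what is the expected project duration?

te_A = (8 + 4·14 + 26)/6 = 90/6 = 15
te_B = (9 + 4·14 + 31)/6 = 96/6 = 16
te_C = (6 + 4·9 + 24)/6 = 66/6 = 11
te_D = (8 + 4·10 + 18)/6 = 66/6 = 11
te_E = (10 + 4·11 + 18)/6 = 72/6 = 12

Forward pass:
ES_A = 0; EF_A = 15
ES_B = 15; EF_B = 15+16 = 31
ES_C = 15; EF_C = 15+11 = 26
ES_D = 31; EF_D = 31+11 = 42
ES_E = max(EF_C=26, EF_D=42) = 42; EF_E = 42+12 = 54
Expected project duration μ = 54 weeks. Critical path: A → B → D → E.

54 weeks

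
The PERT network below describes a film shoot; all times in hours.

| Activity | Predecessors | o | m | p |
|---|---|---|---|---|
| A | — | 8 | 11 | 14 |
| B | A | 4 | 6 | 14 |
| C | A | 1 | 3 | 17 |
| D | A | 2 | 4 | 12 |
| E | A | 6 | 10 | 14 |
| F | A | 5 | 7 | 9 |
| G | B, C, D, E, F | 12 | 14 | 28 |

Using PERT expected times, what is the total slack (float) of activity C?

te_A = (8 + 4·11 + 14)/6 = 66/6 = 11
te_B = (4 + 4·6 + 14)/6 = 42/6 = 7
te_C = (1 + 4·3 + 17)/6 = 30/6 = 5
te_D = (2 + 4·4 + 12)/6 = 30/6 = 5
te_E = (6 + 4·10 + 14)/6 = 60/6 = 10
te_F = (5 + 4·7 + 9)/6 = 42/6 = 7
te_G = (12 + 4·14 + 28)/6 = 96/6 = 16

Forward pass:
ES_A = 0; EF_A = 11
ES_B = 11; EF_B = 11+7 = 18
ES_C = 11; EF_C = 11+5 = 16
ES_D = 11; EF_D = 11+5 = 16
ES_E = 11; EF_E = 11+10 = 21
ES_F = 11; EF_F = 11+7 = 18
ES_G = max(EF_B=18, EF_C=16, EF_D=16, EF_E=21, EF_F=18) = 21; EF_G = 21+16 = 37
Expected project duration μ = 37 hours. Critical path: A → E → G.

Backward pass:
LF_G = 37; LS_G = 37−16 = 21
LF_F = LS_G = 21; LS_F = 21−7 = 14
LF_E = LS_G = 21; LS_E = 21−10 = 11
LF_D = LS_G = 21; LS_D = 21−5 = 16
LF_C = LS_G = 21; LS_C = 21−5 = 16
LF_B = LS_G = 21; LS_B = 21−7 = 14
LF_A = min(LS_B=14, LS_C=16, LS_D=16, LS_E=11, LS_F=14) = 11; LS_A = 11−11 = 0
Slack_C = LS_C − ES_C = 16 − 11 = 5

5 hours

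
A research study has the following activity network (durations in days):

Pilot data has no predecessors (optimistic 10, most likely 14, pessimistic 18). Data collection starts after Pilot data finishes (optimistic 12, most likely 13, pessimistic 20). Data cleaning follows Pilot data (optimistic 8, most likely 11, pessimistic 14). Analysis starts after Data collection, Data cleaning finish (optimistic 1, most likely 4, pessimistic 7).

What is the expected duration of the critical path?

32 days

te_Pilot data = (10 + 4·14 + 18)/6 = 84/6 = 14
te_Data collection = (12 + 4·13 + 20)/6 = 84/6 = 14
te_Data cleaning = (8 + 4·11 + 14)/6 = 66/6 = 11
te_Analysis = (1 + 4·4 + 7)/6 = 24/6 = 4

Forward pass:
ES_Pilot data = 0; EF_Pilot data = 14
ES_Data collection = 14; EF_Data collection = 14+14 = 28
ES_Data cleaning = 14; EF_Data cleaning = 14+11 = 25
ES_Analysis = max(EF_Data collection=28, EF_Data cleaning=25) = 28; EF_Analysis = 28+4 = 32
Expected project duration μ = 32 days. Critical path: Pilot data → Data collection → Analysis.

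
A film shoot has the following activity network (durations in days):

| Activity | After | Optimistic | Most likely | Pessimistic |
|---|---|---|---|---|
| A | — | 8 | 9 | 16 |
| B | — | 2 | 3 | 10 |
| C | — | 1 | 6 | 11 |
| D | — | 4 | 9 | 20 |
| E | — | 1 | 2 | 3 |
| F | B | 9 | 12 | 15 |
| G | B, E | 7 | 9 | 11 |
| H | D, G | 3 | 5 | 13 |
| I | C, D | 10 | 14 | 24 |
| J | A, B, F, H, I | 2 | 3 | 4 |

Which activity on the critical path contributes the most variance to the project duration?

te_A = (8 + 4·9 + 16)/6 = 60/6 = 10; σ²_A = ((16−8)/6)² = 1.778
te_B = (2 + 4·3 + 10)/6 = 24/6 = 4; σ²_B = ((10−2)/6)² = 1.778
te_C = (1 + 4·6 + 11)/6 = 36/6 = 6; σ²_C = ((11−1)/6)² = 2.778
te_D = (4 + 4·9 + 20)/6 = 60/6 = 10; σ²_D = ((20−4)/6)² = 7.111
te_E = (1 + 4·2 + 3)/6 = 12/6 = 2; σ²_E = ((3−1)/6)² = 0.111
te_F = (9 + 4·12 + 15)/6 = 72/6 = 12; σ²_F = ((15−9)/6)² = 1.000
te_G = (7 + 4·9 + 11)/6 = 54/6 = 9; σ²_G = ((11−7)/6)² = 0.444
te_H = (3 + 4·5 + 13)/6 = 36/6 = 6; σ²_H = ((13−3)/6)² = 2.778
te_I = (10 + 4·14 + 24)/6 = 90/6 = 15; σ²_I = ((24−10)/6)² = 5.444
te_J = (2 + 4·3 + 4)/6 = 18/6 = 3; σ²_J = ((4−2)/6)² = 0.111

Forward pass:
ES_A = 0; EF_A = 10
ES_B = 0; EF_B = 4
ES_C = 0; EF_C = 6
ES_D = 0; EF_D = 10
ES_E = 0; EF_E = 2
ES_F = 4; EF_F = 4+12 = 16
ES_G = max(EF_B=4, EF_E=2) = 4; EF_G = 4+9 = 13
ES_H = max(EF_D=10, EF_G=13) = 13; EF_H = 13+6 = 19
ES_I = max(EF_C=6, EF_D=10) = 10; EF_I = 10+15 = 25
ES_J = max(EF_A=10, EF_B=4, EF_F=16, EF_H=19, EF_I=25) = 25; EF_J = 25+3 = 28
Expected project duration μ = 28 days. Critical path: D → I → J.

Variances on critical path: σ²_D=7.111, σ²_I=5.444, σ²_J=0.111.
Largest is σ²_D = 7.111.

D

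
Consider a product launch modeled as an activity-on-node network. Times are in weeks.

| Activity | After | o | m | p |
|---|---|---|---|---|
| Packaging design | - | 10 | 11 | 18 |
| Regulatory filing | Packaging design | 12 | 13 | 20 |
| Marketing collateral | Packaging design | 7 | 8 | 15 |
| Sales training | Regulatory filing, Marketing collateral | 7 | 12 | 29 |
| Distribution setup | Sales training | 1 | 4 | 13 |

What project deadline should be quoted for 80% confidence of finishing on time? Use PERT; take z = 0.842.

te_Packaging design = (10 + 4·11 + 18)/6 = 72/6 = 12; σ²_Packaging design = ((18−10)/6)² = 1.778
te_Regulatory filing = (12 + 4·13 + 20)/6 = 84/6 = 14; σ²_Regulatory filing = ((20−12)/6)² = 1.778
te_Marketing collateral = (7 + 4·8 + 15)/6 = 54/6 = 9; σ²_Marketing collateral = ((15−7)/6)² = 1.778
te_Sales training = (7 + 4·12 + 29)/6 = 84/6 = 14; σ²_Sales training = ((29−7)/6)² = 13.444
te_Distribution setup = (1 + 4·4 + 13)/6 = 30/6 = 5; σ²_Distribution setup = ((13−1)/6)² = 4.000

Forward pass:
ES_Packaging design = 0; EF_Packaging design = 12
ES_Regulatory filing = 12; EF_Regulatory filing = 12+14 = 26
ES_Marketing collateral = 12; EF_Marketing collateral = 12+9 = 21
ES_Sales training = max(EF_Regulatory filing=26, EF_Marketing collateral=21) = 26; EF_Sales training = 26+14 = 40
ES_Distribution setup = 40; EF_Distribution setup = 40+5 = 45
Expected project duration μ = 45 weeks. Critical path: Packaging design → Regulatory filing → Sales training → Distribution setup.

Variance along critical path = 1.778 + 1.778 + 13.444 + 4.000 = 21.000; σ = 4.583 weeks.
D = μ + z·σ = 45 + 0.842·4.583 = 48.9 weeks

48.9 weeks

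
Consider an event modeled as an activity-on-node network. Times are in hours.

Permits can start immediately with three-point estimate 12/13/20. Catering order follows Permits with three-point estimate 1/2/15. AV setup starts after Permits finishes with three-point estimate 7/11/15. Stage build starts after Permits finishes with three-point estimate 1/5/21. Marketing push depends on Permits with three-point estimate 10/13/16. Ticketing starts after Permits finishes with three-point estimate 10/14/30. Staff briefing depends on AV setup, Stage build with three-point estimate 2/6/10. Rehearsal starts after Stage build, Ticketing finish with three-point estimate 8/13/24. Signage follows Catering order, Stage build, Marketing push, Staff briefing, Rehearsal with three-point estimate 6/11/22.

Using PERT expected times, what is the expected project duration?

56 hours

te_Permits = (12 + 4·13 + 20)/6 = 84/6 = 14
te_Catering order = (1 + 4·2 + 15)/6 = 24/6 = 4
te_AV setup = (7 + 4·11 + 15)/6 = 66/6 = 11
te_Stage build = (1 + 4·5 + 21)/6 = 42/6 = 7
te_Marketing push = (10 + 4·13 + 16)/6 = 78/6 = 13
te_Ticketing = (10 + 4·14 + 30)/6 = 96/6 = 16
te_Staff briefing = (2 + 4·6 + 10)/6 = 36/6 = 6
te_Rehearsal = (8 + 4·13 + 24)/6 = 84/6 = 14
te_Signage = (6 + 4·11 + 22)/6 = 72/6 = 12

Forward pass:
ES_Permits = 0; EF_Permits = 14
ES_Catering order = 14; EF_Catering order = 14+4 = 18
ES_AV setup = 14; EF_AV setup = 14+11 = 25
ES_Stage build = 14; EF_Stage build = 14+7 = 21
ES_Marketing push = 14; EF_Marketing push = 14+13 = 27
ES_Ticketing = 14; EF_Ticketing = 14+16 = 30
ES_Staff briefing = max(EF_AV setup=25, EF_Stage build=21) = 25; EF_Staff briefing = 25+6 = 31
ES_Rehearsal = max(EF_Stage build=21, EF_Ticketing=30) = 30; EF_Rehearsal = 30+14 = 44
ES_Signage = max(EF_Catering order=18, EF_Stage build=21, EF_Marketing push=27, EF_Staff briefing=31, EF_Rehearsal=44) = 44; EF_Signage = 44+12 = 56
Expected project duration μ = 56 hours. Critical path: Permits → Ticketing → Rehearsal → Signage.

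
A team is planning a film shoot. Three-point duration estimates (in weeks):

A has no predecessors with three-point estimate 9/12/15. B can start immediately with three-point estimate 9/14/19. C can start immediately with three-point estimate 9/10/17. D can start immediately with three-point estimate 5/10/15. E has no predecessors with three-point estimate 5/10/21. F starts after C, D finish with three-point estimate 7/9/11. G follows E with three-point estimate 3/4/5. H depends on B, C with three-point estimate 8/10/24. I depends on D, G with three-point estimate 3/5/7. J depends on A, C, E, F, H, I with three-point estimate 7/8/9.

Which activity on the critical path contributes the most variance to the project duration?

te_A = (9 + 4·12 + 15)/6 = 72/6 = 12; σ²_A = ((15−9)/6)² = 1.000
te_B = (9 + 4·14 + 19)/6 = 84/6 = 14; σ²_B = ((19−9)/6)² = 2.778
te_C = (9 + 4·10 + 17)/6 = 66/6 = 11; σ²_C = ((17−9)/6)² = 1.778
te_D = (5 + 4·10 + 15)/6 = 60/6 = 10; σ²_D = ((15−5)/6)² = 2.778
te_E = (5 + 4·10 + 21)/6 = 66/6 = 11; σ²_E = ((21−5)/6)² = 7.111
te_F = (7 + 4·9 + 11)/6 = 54/6 = 9; σ²_F = ((11−7)/6)² = 0.444
te_G = (3 + 4·4 + 5)/6 = 24/6 = 4; σ²_G = ((5−3)/6)² = 0.111
te_H = (8 + 4·10 + 24)/6 = 72/6 = 12; σ²_H = ((24−8)/6)² = 7.111
te_I = (3 + 4·5 + 7)/6 = 30/6 = 5; σ²_I = ((7−3)/6)² = 0.444
te_J = (7 + 4·8 + 9)/6 = 48/6 = 8; σ²_J = ((9−7)/6)² = 0.111

Forward pass:
ES_A = 0; EF_A = 12
ES_B = 0; EF_B = 14
ES_C = 0; EF_C = 11
ES_D = 0; EF_D = 10
ES_E = 0; EF_E = 11
ES_F = max(EF_C=11, EF_D=10) = 11; EF_F = 11+9 = 20
ES_G = 11; EF_G = 11+4 = 15
ES_H = max(EF_B=14, EF_C=11) = 14; EF_H = 14+12 = 26
ES_I = max(EF_D=10, EF_G=15) = 15; EF_I = 15+5 = 20
ES_J = max(EF_A=12, EF_C=11, EF_E=11, EF_F=20, EF_H=26, EF_I=20) = 26; EF_J = 26+8 = 34
Expected project duration μ = 34 weeks. Critical path: B → H → J.

Variances on critical path: σ²_B=2.778, σ²_H=7.111, σ²_J=0.111.
Largest is σ²_H = 7.111.

H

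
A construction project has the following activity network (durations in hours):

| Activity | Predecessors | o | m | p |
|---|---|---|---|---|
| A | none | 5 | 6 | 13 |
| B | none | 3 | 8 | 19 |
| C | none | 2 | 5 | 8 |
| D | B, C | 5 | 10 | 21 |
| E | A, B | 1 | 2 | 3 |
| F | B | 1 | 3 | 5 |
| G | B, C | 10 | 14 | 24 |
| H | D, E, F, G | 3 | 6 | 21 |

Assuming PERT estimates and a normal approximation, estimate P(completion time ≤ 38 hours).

0.902

te_A = (5 + 4·6 + 13)/6 = 42/6 = 7; σ²_A = ((13−5)/6)² = 1.778
te_B = (3 + 4·8 + 19)/6 = 54/6 = 9; σ²_B = ((19−3)/6)² = 7.111
te_C = (2 + 4·5 + 8)/6 = 30/6 = 5; σ²_C = ((8−2)/6)² = 1.000
te_D = (5 + 4·10 + 21)/6 = 66/6 = 11; σ²_D = ((21−5)/6)² = 7.111
te_E = (1 + 4·2 + 3)/6 = 12/6 = 2; σ²_E = ((3−1)/6)² = 0.111
te_F = (1 + 4·3 + 5)/6 = 18/6 = 3; σ²_F = ((5−1)/6)² = 0.444
te_G = (10 + 4·14 + 24)/6 = 90/6 = 15; σ²_G = ((24−10)/6)² = 5.444
te_H = (3 + 4·6 + 21)/6 = 48/6 = 8; σ²_H = ((21−3)/6)² = 9.000

Forward pass:
ES_A = 0; EF_A = 7
ES_B = 0; EF_B = 9
ES_C = 0; EF_C = 5
ES_D = max(EF_B=9, EF_C=5) = 9; EF_D = 9+11 = 20
ES_E = max(EF_A=7, EF_B=9) = 9; EF_E = 9+2 = 11
ES_F = 9; EF_F = 9+3 = 12
ES_G = max(EF_B=9, EF_C=5) = 9; EF_G = 9+15 = 24
ES_H = max(EF_D=20, EF_E=11, EF_F=12, EF_G=24) = 24; EF_H = 24+8 = 32
Expected project duration μ = 32 hours. Critical path: B → G → H.

Variance along critical path = 7.111 + 5.444 + 9.000 = 21.556; σ = √21.556 = 4.643 hours.
Z = (38 − 32) / 4.643 = 1.292
P(T ≤ 38) = Φ(1.292) ≈ 0.902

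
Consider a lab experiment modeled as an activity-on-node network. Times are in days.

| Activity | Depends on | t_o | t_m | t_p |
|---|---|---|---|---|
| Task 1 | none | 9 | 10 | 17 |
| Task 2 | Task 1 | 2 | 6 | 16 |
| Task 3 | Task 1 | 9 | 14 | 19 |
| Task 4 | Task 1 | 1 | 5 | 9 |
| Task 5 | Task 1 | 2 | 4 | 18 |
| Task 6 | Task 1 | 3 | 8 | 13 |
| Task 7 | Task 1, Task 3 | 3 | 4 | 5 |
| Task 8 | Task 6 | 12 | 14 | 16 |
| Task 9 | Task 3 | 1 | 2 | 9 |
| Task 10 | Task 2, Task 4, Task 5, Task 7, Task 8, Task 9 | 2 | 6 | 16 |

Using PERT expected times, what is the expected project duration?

te_Task 1 = (9 + 4·10 + 17)/6 = 66/6 = 11
te_Task 2 = (2 + 4·6 + 16)/6 = 42/6 = 7
te_Task 3 = (9 + 4·14 + 19)/6 = 84/6 = 14
te_Task 4 = (1 + 4·5 + 9)/6 = 30/6 = 5
te_Task 5 = (2 + 4·4 + 18)/6 = 36/6 = 6
te_Task 6 = (3 + 4·8 + 13)/6 = 48/6 = 8
te_Task 7 = (3 + 4·4 + 5)/6 = 24/6 = 4
te_Task 8 = (12 + 4·14 + 16)/6 = 84/6 = 14
te_Task 9 = (1 + 4·2 + 9)/6 = 18/6 = 3
te_Task 10 = (2 + 4·6 + 16)/6 = 42/6 = 7

Forward pass:
ES_Task 1 = 0; EF_Task 1 = 11
ES_Task 2 = 11; EF_Task 2 = 11+7 = 18
ES_Task 3 = 11; EF_Task 3 = 11+14 = 25
ES_Task 4 = 11; EF_Task 4 = 11+5 = 16
ES_Task 5 = 11; EF_Task 5 = 11+6 = 17
ES_Task 6 = 11; EF_Task 6 = 11+8 = 19
ES_Task 7 = max(EF_Task 1=11, EF_Task 3=25) = 25; EF_Task 7 = 25+4 = 29
ES_Task 8 = 19; EF_Task 8 = 19+14 = 33
ES_Task 9 = 25; EF_Task 9 = 25+3 = 28
ES_Task 10 = max(EF_Task 2=18, EF_Task 4=16, EF_Task 5=17, EF_Task 7=29, EF_Task 8=33, EF_Task 9=28) = 33; EF_Task 10 = 33+7 = 40
Expected project duration μ = 40 days. Critical path: Task 1 → Task 6 → Task 8 → Task 10.

40 days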